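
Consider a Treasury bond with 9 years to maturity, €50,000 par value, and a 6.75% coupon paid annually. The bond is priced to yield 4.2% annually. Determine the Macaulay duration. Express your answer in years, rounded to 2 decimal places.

7.21 years

Periodic yield y = 0.042. Discount each cash flow and weight by its year:
  t   CF        PV=CF/(1+0.042)^t    t·PV
  1     3,375.00     3,238.9635     3,238.9635
  2     3,375.00     3,108.4103     6,216.8206
  3     3,375.00     2,983.1193     8,949.3579
  4     3,375.00     2,862.8784    11,451.5136
  5     3,375.00     2,747.4841    13,737.4203
  6     3,375.00     2,636.7409    15,820.4457
  7     3,375.00     2,530.4616    17,713.2309
  8     3,375.00     2,428.4660    19,427.7279
  9    53,375.00    36,857.7158   331,719.4425
  Σ                 59,394.2399   428,274.9229
Price P = Σ PV = 59,394.2399.
Macaulay duration = Σ(t·PV) / P = 428,274.9229 / 59,394.2399 = 7.21071 years.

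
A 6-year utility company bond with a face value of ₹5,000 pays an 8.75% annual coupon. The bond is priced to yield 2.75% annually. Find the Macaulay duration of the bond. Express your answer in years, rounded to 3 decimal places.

Periodic yield y = 0.0275. Discount each cash flow and weight by its year:
  t   CF        PV=CF/(1+0.0275)^t    t·PV
  1       437.50       425.7908       425.7908
  2       437.50       414.3949       828.7898
  3       437.50       403.3040     1,209.9121
  4       437.50       392.5100     1,570.0400
  5       437.50       382.0049     1,910.0244
  6     5,437.50     4,620.7055    27,724.2328
  Σ                  6,638.7100    33,668.7899
Price P = Σ PV = 6,638.7100.
Macaulay duration = Σ(t·PV) / P = 33,668.7899 / 6,638.7100 = 5.07159 years.

5.072 years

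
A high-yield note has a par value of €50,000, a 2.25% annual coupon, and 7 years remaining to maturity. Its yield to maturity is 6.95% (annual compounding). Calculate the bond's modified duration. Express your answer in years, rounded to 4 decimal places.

6.0478 years

Periodic yield y = 0.0695. First find Macaulay duration:
  t   CF        PV=CF/(1+0.0695)^t    t·PV
  1     1,125.00     1,051.8934     1,051.8934
  2     1,125.00       983.5375     1,967.0751
  3     1,125.00       919.6237     2,758.8711
  4     1,125.00       859.8632     3,439.4528
  5     1,125.00       803.9862     4,019.9308
  6     1,125.00       751.7402     4,510.4413
  7    51,125.00    31,942.4187   223,596.9312
  Σ                 37,313.0630   241,344.5958
P = 37,313.0630; Macaulay duration = 241,344.5958 / 37,313.0630 = 6.46810 years.
Modified duration = D_Mac / (1 + y) = 6.46810 / 1.0695 = 6.04778 years.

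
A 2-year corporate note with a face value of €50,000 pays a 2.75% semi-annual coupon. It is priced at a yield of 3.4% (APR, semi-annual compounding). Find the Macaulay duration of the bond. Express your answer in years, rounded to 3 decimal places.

1.959 years

Periodic yield y = 0.017. Discount each cash flow and weight by its period:
  t   CF        PV=CF/(1+0.017)^t    t·PV
  1       687.50       676.0079       676.0079
  2       687.50       664.7078     1,329.4157
  3       687.50       653.5967     1,960.7901
  4    50,687.50    47,382.4006   189,529.6023
  Σ                 49,376.7130   193,495.8159
Price P = Σ PV = 49,376.7130.
Macaulay duration = Σ(t·PV) / P = 193,495.8159 / 49,376.7130 = 3.91877 half-year periods.
In years: 3.91877 / 2 = 1.95938 years.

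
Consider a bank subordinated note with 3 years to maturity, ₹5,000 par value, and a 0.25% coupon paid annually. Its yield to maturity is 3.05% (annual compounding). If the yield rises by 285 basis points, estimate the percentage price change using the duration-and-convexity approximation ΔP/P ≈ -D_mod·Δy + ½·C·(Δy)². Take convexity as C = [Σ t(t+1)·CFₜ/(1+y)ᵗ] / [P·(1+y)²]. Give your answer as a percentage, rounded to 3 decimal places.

-7.818%

With y = 0.0305:
  t   CF        PV=CF/(1+0.0305)^t    t·PV        t(t+1)·PV
  1        12.50        12.1300        12.1300          24.2601
  2        12.50        11.7710        23.5420          70.6261
  3     5,012.50     4,580.4737    13,741.4212      54,965.6848
  Σ                  4,604.3748    13,777.0933      55,060.5710
P = 4,604.3748; D_Mac = 2.99217 yrs; D_mod = 2.90361 yrs; C = 11.26092.
Duration effect: -2.90361 × (+0.0285) = -0.082753
Convexity effect: 0.5 × 11.26092 × (0.0285)² = +0.0045733
ΔP/P ≈ -0.082753 + 0.0045733 = -0.078180 = -7.8180%.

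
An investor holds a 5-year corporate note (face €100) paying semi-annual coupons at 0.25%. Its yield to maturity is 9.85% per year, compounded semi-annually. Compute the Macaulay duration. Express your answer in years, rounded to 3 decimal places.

4.962 years

Periodic yield y = 0.04925. Discount each cash flow and weight by its period:
  t   CF        PV=CF/(1+0.04925)^t    t·PV
  1        0.125         0.1191         0.1191
  2        0.125         0.1135         0.2271
  3        0.125         0.1082         0.3246
  4        0.125         0.1031         0.4125
  5        0.125         0.0983         0.4915
  6        0.125         0.0937         0.5621
  7        0.125         0.0893         0.6250
  8        0.125         0.0851         0.6807
  9        0.125         0.0811         0.7299
  10     100.125        61.9089       619.0885
  Σ                     62.8003       623.2610
Price P = Σ PV = 62.8003.
Macaulay duration = Σ(t·PV) / P = 623.2610 / 62.8003 = 9.92449 half-year periods.
In years: 9.92449 / 2 = 4.96224 years.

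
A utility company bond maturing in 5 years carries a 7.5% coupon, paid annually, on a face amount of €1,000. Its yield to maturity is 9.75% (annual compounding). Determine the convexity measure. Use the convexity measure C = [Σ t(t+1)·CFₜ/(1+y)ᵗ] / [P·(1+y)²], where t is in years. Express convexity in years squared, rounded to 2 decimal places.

20.41

With y = 0.0975:
  t   CF        PV=CF/(1+0.0975)^t    t·PV        t(t+1)·PV
  1        75.00        68.3371        68.3371         136.6743
  2        75.00        62.2662       124.5324         373.5971
  3        75.00        56.7346       170.2037         680.8147
  4        75.00        51.6944       206.7774       1,033.8872
  5     1,075.00       675.1275     3,375.6377      20,253.8260
  Σ                    914.1598     3,945.4883      22,478.7992
P = 914.1598.
Convexity = Σ t(t+1)·PV / [P·(1+y)²] = 22,478.7992 / (914.1598 × 1.204506) = 20.41465.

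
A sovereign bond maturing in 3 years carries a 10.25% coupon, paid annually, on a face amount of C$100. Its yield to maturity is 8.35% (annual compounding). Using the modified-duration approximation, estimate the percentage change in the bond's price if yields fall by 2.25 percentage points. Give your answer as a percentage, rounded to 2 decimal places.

Periodic yield y = 0.0835. Modified duration first:
  t   CF        PV=CF/(1+0.0835)^t    t·PV
  1        10.25         9.4601         9.4601
  2        10.25         8.7310        17.4621
  3       110.25        86.6746       260.0238
  Σ                    104.8657       286.9460
P = 104.8657; D_Mac = 2.73632 yrs; D_mod = 2.73632/(1+0.0835) = 2.52544 yrs.
ΔP/P ≈ -D_mod · Δy = -2.52544 × (-0.0225) = +0.056822 = +5.6822%.

+5.68%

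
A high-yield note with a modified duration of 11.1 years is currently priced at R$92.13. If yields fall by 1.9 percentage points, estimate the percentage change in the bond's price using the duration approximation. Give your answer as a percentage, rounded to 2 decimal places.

+21.09%

Duration approximation: ΔP/P ≈ -D_mod · Δy = -11.1 × (-0.019) = +0.210900.
As a percentage: +21.0900%.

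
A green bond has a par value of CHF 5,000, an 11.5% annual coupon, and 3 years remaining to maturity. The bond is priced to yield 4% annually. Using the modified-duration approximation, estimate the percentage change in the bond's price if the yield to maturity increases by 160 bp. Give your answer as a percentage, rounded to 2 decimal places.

-4.20%

Periodic yield y = 0.04. Modified duration first:
  t   CF        PV=CF/(1+0.04)^t    t·PV
  1       575.00       552.8846       552.8846
  2       575.00       531.6198     1,063.2396
  3     5,575.00     4,956.1547    14,868.4641
  Σ                  6,040.6591    16,484.5884
P = 6,040.6591; D_Mac = 2.72894 yrs; D_mod = 2.72894/(1+0.04) = 2.62398 yrs.
ΔP/P ≈ -D_mod · Δy = -2.62398 × (+0.016) = -0.041984 = -4.1984%.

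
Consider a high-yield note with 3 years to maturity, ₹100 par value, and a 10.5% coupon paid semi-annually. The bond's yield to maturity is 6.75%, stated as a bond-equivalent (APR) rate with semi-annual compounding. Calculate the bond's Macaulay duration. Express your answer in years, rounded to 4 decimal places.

2.6685 years

Periodic yield y = 0.03375. Discount each cash flow and weight by its period:
  t   CF        PV=CF/(1+0.03375)^t    t·PV
  1         5.25         5.0786         5.0786
  2         5.25         4.9128         9.8256
  3         5.25         4.7524        14.2572
  4         5.25         4.5972        18.3890
  5         5.25         4.4471        22.2357
  6       105.25        86.2440       517.4641
  Σ                    110.0322       587.2502
Price P = Σ PV = 110.0322.
Macaulay duration = Σ(t·PV) / P = 587.2502 / 110.0322 = 5.33708 half-year periods.
In years: 5.33708 / 2 = 2.66854 years.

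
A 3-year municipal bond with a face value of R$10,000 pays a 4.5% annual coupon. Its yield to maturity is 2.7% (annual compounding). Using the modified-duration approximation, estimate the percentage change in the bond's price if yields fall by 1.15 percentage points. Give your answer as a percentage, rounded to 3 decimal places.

+3.221%

Periodic yield y = 0.027. Modified duration first:
  t   CF        PV=CF/(1+0.027)^t    t·PV
  1       450.00       438.1694       438.1694
  2       450.00       426.6499       853.2998
  3    10,450.00     9,647.2817    28,941.8451
  Σ                 10,512.1010    30,233.3143
P = 10,512.1010; D_Mac = 2.87605 yrs; D_mod = 2.87605/(1+0.027) = 2.80044 yrs.
ΔP/P ≈ -D_mod · Δy = -2.80044 × (-0.0115) = +0.032205 = +3.2205%.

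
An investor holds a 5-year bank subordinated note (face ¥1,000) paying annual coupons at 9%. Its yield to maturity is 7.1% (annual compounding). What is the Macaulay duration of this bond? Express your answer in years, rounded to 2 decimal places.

4.27 years

Periodic yield y = 0.071. Discount each cash flow and weight by its year:
  t   CF        PV=CF/(1+0.071)^t    t·PV
  1        90.00        84.0336        84.0336
  2        90.00        78.4628       156.9255
  3        90.00        73.2612       219.7836
  4        90.00        68.4045       273.6180
  5     1,090.00       773.5335     3,867.6677
  Σ                  1,077.6956     4,602.0284
Price P = Σ PV = 1,077.6956.
Macaulay duration = Σ(t·PV) / P = 4,602.0284 / 1,077.6956 = 4.27025 years.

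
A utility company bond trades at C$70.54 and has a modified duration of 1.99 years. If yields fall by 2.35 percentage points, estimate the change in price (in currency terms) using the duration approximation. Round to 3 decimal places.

Duration approximation: ΔP/P ≈ -D_mod · Δy = -1.99 × (-0.0235) = +0.046765.
ΔP ≈ 70.54 × (+0.046765) = +3.2988031.

+C$3.299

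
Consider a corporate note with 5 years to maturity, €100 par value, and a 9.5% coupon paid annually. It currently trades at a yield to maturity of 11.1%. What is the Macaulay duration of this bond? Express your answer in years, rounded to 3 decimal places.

4.178 years

Periodic yield y = 0.111. Discount each cash flow and weight by its year:
  t   CF        PV=CF/(1+0.111)^t    t·PV
  1         9.50         8.5509         8.5509
  2         9.50         7.6965        15.3931
  3         9.50         6.9276        20.7827
  4         9.50         6.2354        24.9418
  5       109.50        64.6910       323.4550
  Σ                     94.1014       393.1234
Price P = Σ PV = 94.1014.
Macaulay duration = Σ(t·PV) / P = 393.1234 / 94.1014 = 4.17766 years.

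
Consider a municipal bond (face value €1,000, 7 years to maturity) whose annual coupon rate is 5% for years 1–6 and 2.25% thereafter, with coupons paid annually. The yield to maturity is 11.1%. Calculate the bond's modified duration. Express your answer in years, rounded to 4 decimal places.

5.2692 years

Periodic yield y = 0.111. First find Macaulay duration:
  t   CF        PV=CF/(1+0.111)^t    t·PV
  1        50.00        45.0045        45.0045
  2        50.00        40.5081        81.0162
  3        50.00        36.4609       109.3828
  4        50.00        32.8181       131.2725
  5        50.00        29.5393       147.6963
  6        50.00        26.5880       159.5280
  7     1,022.50       489.4011     3,425.8074
  Σ                    700.3200     4,099.7077
P = 700.3200; Macaulay duration = 4,099.7077 / 700.3200 = 5.85405 years.
Modified duration = D_Mac / (1 + y) = 5.85405 / 1.111 = 5.26917 years.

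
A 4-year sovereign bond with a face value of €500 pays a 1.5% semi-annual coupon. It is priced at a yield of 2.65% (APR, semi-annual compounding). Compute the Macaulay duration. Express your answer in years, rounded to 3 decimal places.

Periodic yield y = 0.01325. Discount each cash flow and weight by its period:
  t   CF        PV=CF/(1+0.01325)^t    t·PV
  1         3.75         3.7010         3.7010
  2         3.75         3.6526         7.3051
  3         3.75         3.6048        10.8144
  4         3.75         3.5577        14.2307
  5         3.75         3.5111        17.5557
  6         3.75         3.4652        20.7914
  7         3.75         3.4199        23.9394
  8       503.75       453.4007     3,627.2054
  Σ                    478.3129     3,725.5430
Price P = Σ PV = 478.3129.
Macaulay duration = Σ(t·PV) / P = 3,725.5430 / 478.3129 = 7.78892 half-year periods.
In years: 7.78892 / 2 = 3.89446 years.

3.894 years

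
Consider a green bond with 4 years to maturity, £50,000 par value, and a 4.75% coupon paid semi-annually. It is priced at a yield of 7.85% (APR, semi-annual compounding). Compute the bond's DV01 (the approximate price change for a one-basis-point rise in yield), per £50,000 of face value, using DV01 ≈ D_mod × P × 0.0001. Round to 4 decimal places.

£15.8017

Periodic yield y = 0.03925.
  t   CF        PV=CF/(1+0.03925)^t    t·PV
  1     1,187.50     1,142.6510     1,142.6510
  2     1,187.50     1,099.4957     2,198.9915
  3     1,187.50     1,057.9704     3,173.9112
  4     1,187.50     1,018.0134     4,072.0535
  5     1,187.50       979.5654     4,897.8272
  6     1,187.50       942.5696     5,655.4175
  7     1,187.50       906.9710     6,348.7968
  8    51,187.50    37,618.6888   300,949.5101
  Σ                 44,765.9252   328,439.1587
P = 44,765.9252; D_Mac = 7.33681 half-year periods = 3.66841 yrs; D_mod = 3.52986 yrs.
DV01 ≈ 3.52986 × 44,765.9252 × 0.0001 = 15.801740.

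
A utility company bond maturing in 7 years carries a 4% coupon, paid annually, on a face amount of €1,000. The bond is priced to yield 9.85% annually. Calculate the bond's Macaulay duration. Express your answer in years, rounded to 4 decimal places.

6.0752 years

Periodic yield y = 0.0985. Discount each cash flow and weight by its year:
  t   CF        PV=CF/(1+0.0985)^t    t·PV
  1        40.00        36.4133        36.4133
  2        40.00        33.1482        66.2964
  3        40.00        30.1759        90.5276
  4        40.00        27.4701       109.8803
  5        40.00        25.0069       125.0345
  6        40.00        22.7646       136.5875
  7     1,040.00       538.8066     3,771.6462
  Σ                    713.7855     4,336.3857
Price P = Σ PV = 713.7855.
Macaulay duration = Σ(t·PV) / P = 4,336.3857 / 713.7855 = 6.07519 years.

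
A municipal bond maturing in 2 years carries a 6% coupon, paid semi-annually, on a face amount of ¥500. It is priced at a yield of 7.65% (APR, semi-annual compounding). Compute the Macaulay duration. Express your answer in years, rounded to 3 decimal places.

Periodic yield y = 0.03825. Discount each cash flow and weight by its period:
  t   CF        PV=CF/(1+0.03825)^t    t·PV
  1        15.00        14.4474        14.4474
  2        15.00        13.9151        27.8303
  3        15.00        13.4025        40.2075
  4       515.00       443.1997     1,772.7988
  Σ                    484.9647     1,855.2840
Price P = Σ PV = 484.9647.
Macaulay duration = Σ(t·PV) / P = 1,855.2840 / 484.9647 = 3.82561 half-year periods.
In years: 3.82561 / 2 = 1.91280 years.

1.913 years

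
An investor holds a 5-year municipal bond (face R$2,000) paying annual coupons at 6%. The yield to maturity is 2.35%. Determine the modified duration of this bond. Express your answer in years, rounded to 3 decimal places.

4.407 years

Periodic yield y = 0.0235. First find Macaulay duration:
  t   CF        PV=CF/(1+0.0235)^t    t·PV
  1       120.00       117.2447       117.2447
  2       120.00       114.5528       229.1055
  3       120.00       111.9226       335.7677
  4       120.00       109.3528       437.4111
  5     2,120.00     1,887.5420     9,437.7100
  Σ                  2,340.6149    10,557.2392
P = 2,340.6149; Macaulay duration = 10,557.2392 / 2,340.6149 = 4.51046 years.
Modified duration = D_Mac / (1 + y) = 4.51046 / 1.0235 = 4.40689 years.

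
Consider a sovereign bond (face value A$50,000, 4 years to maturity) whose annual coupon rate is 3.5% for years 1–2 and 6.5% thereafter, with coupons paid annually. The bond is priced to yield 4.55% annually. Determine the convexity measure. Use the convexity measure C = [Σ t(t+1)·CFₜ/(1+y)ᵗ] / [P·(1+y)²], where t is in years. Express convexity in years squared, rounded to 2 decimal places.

16.94

With y = 0.0455:
  t   CF        PV=CF/(1+0.0455)^t    t·PV        t(t+1)·PV
  1     1,750.00     1,673.8403     1,673.8403       3,347.6805
  2     1,750.00     1,600.9950     3,201.9900       9,605.9700
  3     3,250.00     2,843.8799     8,531.6397      34,126.5586
  4    53,250.00    44,568.0326   178,272.1306     891,360.6528
  Σ                 50,686.7478   191,679.6005     938,440.8619
P = 50,686.7478.
Convexity = Σ t(t+1)·PV / [P·(1+y)²] = 938,440.8619 / (50,686.7478 × 1.093070) = 16.93809.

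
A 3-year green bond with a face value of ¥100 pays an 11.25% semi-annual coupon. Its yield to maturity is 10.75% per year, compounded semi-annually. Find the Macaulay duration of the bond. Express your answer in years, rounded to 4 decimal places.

2.6305 years

Periodic yield y = 0.05375. Discount each cash flow and weight by its period:
  t   CF        PV=CF/(1+0.05375)^t    t·PV
  1        5.625         5.3381         5.3381
  2        5.625         5.0658        10.1316
  3        5.625         4.8074        14.4222
  4        5.625         4.5622        18.2487
  5        5.625         4.3295        21.6473
  6      105.625        77.1509       462.9056
  Σ                    101.2538       532.6935
Price P = Σ PV = 101.2538.
Macaulay duration = Σ(t·PV) / P = 532.6935 / 101.2538 = 5.26097 half-year periods.
In years: 5.26097 / 2 = 2.63049 years.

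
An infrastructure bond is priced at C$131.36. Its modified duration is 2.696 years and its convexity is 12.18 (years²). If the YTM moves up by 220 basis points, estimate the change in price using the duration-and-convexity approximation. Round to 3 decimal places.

Duration effect: -D_mod·Δy = -2.696 × (+0.022) = -0.059312
Convexity effect: ½·C·(Δy)² = 0.5 × 12.18 × (0.022)² = +0.00294756
ΔP/P ≈ -0.059312 + 0.00294756 = -0.05636444
ΔP ≈ 131.36 × (-0.05636444) = -7.4040328384.

-C$7.404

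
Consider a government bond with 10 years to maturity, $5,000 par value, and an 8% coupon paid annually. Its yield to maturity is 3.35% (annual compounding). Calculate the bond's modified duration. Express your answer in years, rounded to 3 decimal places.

Periodic yield y = 0.0335. First find Macaulay duration:
  t   CF        PV=CF/(1+0.0335)^t    t·PV
  1       400.00       387.0343       387.0343
  2       400.00       374.4890       748.9779
  3       400.00       362.3502     1,087.0507
  4       400.00       350.6050     1,402.4199
  5       400.00       339.2404     1,696.2021
  6       400.00       328.2442     1,969.4654
  7       400.00       317.6045     2,223.2314
  8       400.00       307.3096     2,458.4769
  9       400.00       297.3484     2,676.1359
  10    5,400.00     3,884.0870    38,840.8701
  Σ                  6,948.3127    53,489.8647
P = 6,948.3127; Macaulay duration = 53,489.8647 / 6,948.3127 = 7.69825 years.
Modified duration = D_Mac / (1 + y) = 7.69825 / 1.0335 = 7.44872 years.

7.449 years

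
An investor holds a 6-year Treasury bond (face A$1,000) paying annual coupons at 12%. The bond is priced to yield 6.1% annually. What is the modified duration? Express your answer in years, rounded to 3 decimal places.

Periodic yield y = 0.061. First find Macaulay duration:
  t   CF        PV=CF/(1+0.061)^t    t·PV
  1       120.00       113.1008       113.1008
  2       120.00       106.5983       213.1967
  3       120.00       100.4697       301.4091
  4       120.00        94.6934       378.7736
  5       120.00        89.2492       446.2460
  6     1,120.00       785.1013     4,710.6080
  Σ                  1,289.2128     6,163.3343
P = 1,289.2128; Macaulay duration = 6,163.3343 / 1,289.2128 = 4.78070 years.
Modified duration = D_Mac / (1 + y) = 4.78070 / 1.061 = 4.50584 years.

4.506 years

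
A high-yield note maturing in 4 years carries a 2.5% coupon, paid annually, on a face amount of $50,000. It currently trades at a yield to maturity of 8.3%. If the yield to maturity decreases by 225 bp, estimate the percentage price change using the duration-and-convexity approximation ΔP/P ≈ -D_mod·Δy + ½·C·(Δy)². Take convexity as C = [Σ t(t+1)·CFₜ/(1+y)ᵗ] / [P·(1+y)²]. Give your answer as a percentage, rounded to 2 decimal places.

With y = 0.083:
  t   CF        PV=CF/(1+0.083)^t    t·PV        t(t+1)·PV
  1     1,250.00     1,154.2013     1,154.2013       2,308.4026
  2     1,250.00     1,065.7445     2,131.4890       6,394.4670
  3     1,250.00       984.0669     2,952.2008      11,808.8033
  4    51,250.00    37,254.6119   149,018.4475     745,092.2375
  Σ                 40,458.6246   155,256.3386     765,603.9104
P = 40,458.6246; D_Mac = 3.83741 yrs; D_mod = 3.54332 yrs; C = 16.13378.
Duration effect: -3.54332 × (-0.0225) = +0.079725
Convexity effect: 0.5 × 16.13378 × (-0.0225)² = +0.0040839
ΔP/P ≈ +0.079725 + 0.0040839 = +0.083808 = +8.3808%.

+8.38%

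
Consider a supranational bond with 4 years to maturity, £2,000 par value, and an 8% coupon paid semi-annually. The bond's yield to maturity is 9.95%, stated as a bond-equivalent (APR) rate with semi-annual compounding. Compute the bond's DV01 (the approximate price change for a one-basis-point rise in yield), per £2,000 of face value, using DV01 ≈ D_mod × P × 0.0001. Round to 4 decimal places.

£0.6215

Periodic yield y = 0.04975.
  t   CF        PV=CF/(1+0.04975)^t    t·PV
  1        80.00        76.2086        76.2086
  2        80.00        72.5969       145.1938
  3        80.00        69.1564       207.4692
  4        80.00        65.8789       263.5157
  5        80.00        62.7568       313.7838
  6        80.00        59.7826       358.6955
  7        80.00        56.9494       398.6455
  8     2,080.00     1,410.5103    11,284.0826
  Σ                  1,873.8399    13,047.5947
P = 1,873.8399; D_Mac = 6.96303 half-year periods = 3.48151 yrs; D_mod = 3.31652 yrs.
DV01 ≈ 3.31652 × 1,873.8399 × 0.0001 = 0.621462.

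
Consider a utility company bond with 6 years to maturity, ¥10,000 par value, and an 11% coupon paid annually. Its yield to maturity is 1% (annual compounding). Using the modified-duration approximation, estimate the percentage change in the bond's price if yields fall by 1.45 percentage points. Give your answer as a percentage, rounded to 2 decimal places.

+7.15%

Periodic yield y = 0.01. Modified duration first:
  t   CF        PV=CF/(1+0.01)^t    t·PV
  1     1,100.00     1,089.1089     1,089.1089
  2     1,100.00     1,078.3257     2,156.6513
  3     1,100.00     1,067.6492     3,202.9475
  4     1,100.00     1,057.0784     4,228.3135
  5     1,100.00     1,046.6123     5,233.0613
  6    11,100.00    10,456.7021    62,740.2127
  Σ                 15,795.4765    78,650.2952
P = 15,795.4765; D_Mac = 4.97929 yrs; D_mod = 4.97929/(1+0.01) = 4.92999 yrs.
ΔP/P ≈ -D_mod · Δy = -4.92999 × (-0.0145) = +0.071485 = +7.1485%.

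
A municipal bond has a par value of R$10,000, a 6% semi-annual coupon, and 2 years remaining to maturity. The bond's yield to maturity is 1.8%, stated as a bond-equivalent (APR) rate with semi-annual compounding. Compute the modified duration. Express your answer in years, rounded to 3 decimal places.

Periodic yield y = 0.009. First find Macaulay duration:
  t   CF        PV=CF/(1+0.009)^t    t·PV
  1       300.00       297.3241       297.3241
  2       300.00       294.6720       589.3441
  3       300.00       292.0436       876.1309
  4    10,300.00     9,937.3952    39,749.5806
  Σ                 10,821.4349    41,512.3797
P = 10,821.4349; Macaulay duration = 41,512.3797 / 10,821.4349 = 3.83613 half-year periods = 1.91806 years.
Modified duration = D_Mac / (1 + y) = 1.91806 / 1.009 = 1.90095 years.

1.901 years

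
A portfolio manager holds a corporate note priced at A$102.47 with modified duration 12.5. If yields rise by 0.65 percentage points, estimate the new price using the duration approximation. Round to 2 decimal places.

A$94.14

Duration approximation: ΔP/P ≈ -D_mod · Δy = -12.5 × (+0.0065) = -0.081250.
New price ≈ 102.47 × (1 - 0.081250) = 94.1443125.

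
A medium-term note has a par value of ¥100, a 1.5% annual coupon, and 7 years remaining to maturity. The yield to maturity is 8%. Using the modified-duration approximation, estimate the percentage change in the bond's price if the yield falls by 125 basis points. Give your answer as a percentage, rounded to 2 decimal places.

+7.65%

Periodic yield y = 0.08. Modified duration first:
  t   CF        PV=CF/(1+0.08)^t    t·PV
  1         1.50         1.3889         1.3889
  2         1.50         1.2860         2.5720
  3         1.50         1.1907         3.5722
  4         1.50         1.1025         4.4102
  5         1.50         1.0209         5.1044
  6         1.50         0.9453         5.6715
  7       101.50        59.2243       414.5699
  Σ                     66.1586       437.2892
P = 66.1586; D_Mac = 6.60971 yrs; D_mod = 6.60971/(1+0.08) = 6.12010 yrs.
ΔP/P ≈ -D_mod · Δy = -6.12010 × (-0.0125) = +0.076501 = +7.6501%.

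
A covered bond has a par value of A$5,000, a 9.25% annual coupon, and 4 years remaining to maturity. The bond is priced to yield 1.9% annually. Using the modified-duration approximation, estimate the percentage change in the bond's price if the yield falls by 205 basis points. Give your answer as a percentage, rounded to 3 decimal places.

Periodic yield y = 0.019. Modified duration first:
  t   CF        PV=CF/(1+0.019)^t    t·PV
  1       462.50       453.8763       453.8763
  2       462.50       445.4135       890.8270
  3       462.50       437.1084     1,311.3253
  4     5,462.50     5,066.3445    20,265.3778
  Σ                  6,402.7427    22,921.4065
P = 6,402.7427; D_Mac = 3.57994 yrs; D_mod = 3.57994/(1+0.019) = 3.51319 yrs.
ΔP/P ≈ -D_mod · Δy = -3.51319 × (-0.0205) = +0.072020 = +7.2020%.

+7.202%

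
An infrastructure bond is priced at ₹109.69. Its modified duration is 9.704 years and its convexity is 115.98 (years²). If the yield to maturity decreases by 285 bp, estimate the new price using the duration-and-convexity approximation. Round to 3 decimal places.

₹145.193

Duration effect: -D_mod·Δy = -9.704 × (-0.0285) = +0.276564
Convexity effect: ½·C·(Δy)² = 0.5 × 115.98 × (-0.0285)² = +0.0471023775
ΔP/P ≈ +0.276564 + 0.0471023775 = +0.3236663775
New price ≈ 109.69 × (1 + 0.3236663775) = 145.192964947975.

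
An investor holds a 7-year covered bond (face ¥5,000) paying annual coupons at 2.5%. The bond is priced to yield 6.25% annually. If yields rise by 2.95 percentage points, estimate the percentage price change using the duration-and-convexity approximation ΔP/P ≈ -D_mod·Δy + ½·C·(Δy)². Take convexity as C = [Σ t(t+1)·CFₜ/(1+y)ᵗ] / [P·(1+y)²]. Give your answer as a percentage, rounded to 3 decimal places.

-15.936%

With y = 0.0625:
  t   CF        PV=CF/(1+0.0625)^t    t·PV        t(t+1)·PV
  1       125.00       117.6471       117.6471         235.2941
  2       125.00       110.7266       221.4533         664.3599
  3       125.00       104.2133       312.6399       1,250.5597
  4       125.00        98.0831       392.3325       1,961.6623
  5       125.00        92.3135       461.5676       2,769.4057
  6       125.00        86.8833       521.2999       3,649.0992
  7     5,125.00     3,352.6738    23,468.7165     187,749.7320
  Σ                  3,962.5408    25,495.6567     198,280.1129
P = 3,962.5408; D_Mac = 6.43417 yrs; D_mod = 6.05569 yrs; C = 44.32488.
Duration effect: -6.05569 × (+0.0295) = -0.178643
Convexity effect: 0.5 × 44.32488 × (0.0295)² = +0.0192869
ΔP/P ≈ -0.178643 + 0.0192869 = -0.159356 = -15.9356%.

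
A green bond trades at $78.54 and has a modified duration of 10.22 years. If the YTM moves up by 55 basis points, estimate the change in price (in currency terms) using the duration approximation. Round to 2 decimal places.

Duration approximation: ΔP/P ≈ -D_mod · Δy = -10.22 × (+0.0055) = -0.056210.
ΔP ≈ 78.54 × (-0.056210) = -4.4147334.

-$4.41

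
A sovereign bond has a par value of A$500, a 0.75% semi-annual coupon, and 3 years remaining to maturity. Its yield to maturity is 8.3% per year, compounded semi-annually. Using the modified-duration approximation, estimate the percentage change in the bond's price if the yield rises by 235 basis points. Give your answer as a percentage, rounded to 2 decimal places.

-6.70%

Periodic yield y = 0.0415. Modified duration first:
  t   CF        PV=CF/(1+0.0415)^t    t·PV
  1        1.875         1.8003         1.8003
  2        1.875         1.7286         3.4571
  3        1.875         1.6597         4.9790
  4        1.875         1.5935         6.3742
  5        1.875         1.5300         7.6502
  6      501.875       393.2239     2,359.3435
  Σ                    401.5360     2,383.6043
P = 401.5360; D_Mac = 5.93622 half-year periods = 2.96811 yrs; D_mod = 2.96811/(1+0.0415) = 2.84984 yrs.
ΔP/P ≈ -D_mod · Δy = -2.84984 × (+0.0235) = -0.066971 = -6.6971%.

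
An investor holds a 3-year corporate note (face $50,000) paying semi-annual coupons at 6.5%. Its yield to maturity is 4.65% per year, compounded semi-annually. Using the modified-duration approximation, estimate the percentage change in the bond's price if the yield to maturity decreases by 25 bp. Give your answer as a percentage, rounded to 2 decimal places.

Periodic yield y = 0.02325. Modified duration first:
  t   CF        PV=CF/(1+0.02325)^t    t·PV
  1     1,625.00     1,588.0772     1,588.0772
  2     1,625.00     1,551.9934     3,103.9867
  3     1,625.00     1,516.7294     4,550.1882
  4     1,625.00     1,482.2667     5,929.0668
  5     1,625.00     1,448.5871     7,242.9353
  6    51,625.00    44,974.8315   269,848.9889
  Σ                 52,562.4852   292,263.2431
P = 52,562.4852; D_Mac = 5.56030 half-year periods = 2.78015 yrs; D_mod = 2.78015/(1+0.02325) = 2.71698 yrs.
ΔP/P ≈ -D_mod · Δy = -2.71698 × (-0.0025) = +0.006792 = +0.6792%.

+0.68%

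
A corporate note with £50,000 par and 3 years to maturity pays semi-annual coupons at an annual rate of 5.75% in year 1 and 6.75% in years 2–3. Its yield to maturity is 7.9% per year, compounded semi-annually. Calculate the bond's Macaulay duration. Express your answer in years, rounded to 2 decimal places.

Periodic yield y = 0.0395. Discount each cash flow and weight by its period:
  t   CF        PV=CF/(1+0.0395)^t    t·PV
  1     1,437.50     1,382.8764     1,382.8764
  2     1,437.50     1,330.3284     2,660.6568
  3     1,687.50     1,502.3472     4,507.0415
  4     1,687.50     1,445.2594     5,781.0377
  5     1,687.50     1,390.3409     6,951.7047
  6    51,687.50    40,967.4153   245,804.4920
  Σ                 48,018.5677   267,087.8091
Price P = Σ PV = 48,018.5677.
Macaulay duration = Σ(t·PV) / P = 267,087.8091 / 48,018.5677 = 5.56218 half-year periods.
In years: 5.56218 / 2 = 2.78109 years.

2.78 years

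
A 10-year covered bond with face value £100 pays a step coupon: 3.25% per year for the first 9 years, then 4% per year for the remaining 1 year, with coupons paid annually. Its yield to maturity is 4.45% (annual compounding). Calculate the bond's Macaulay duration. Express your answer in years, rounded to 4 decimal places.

8.6232 years

Periodic yield y = 0.0445. Discount each cash flow and weight by its year:
  t   CF        PV=CF/(1+0.0445)^t    t·PV
  1         3.25         3.1115         3.1115
  2         3.25         2.9790         5.9579
  3         3.25         2.8521         8.5562
  4         3.25         2.7305        10.9222
  5         3.25         2.6142        13.0711
  6         3.25         2.5028        15.0170
  7         3.25         2.3962        16.7734
  8         3.25         2.2941        18.3529
  9         3.25         2.1964        19.7674
  10      104.00        67.2897       672.8975
  Σ                     90.9666       784.4272
Price P = Σ PV = 90.9666.
Macaulay duration = Σ(t·PV) / P = 784.4272 / 90.9666 = 8.62324 years.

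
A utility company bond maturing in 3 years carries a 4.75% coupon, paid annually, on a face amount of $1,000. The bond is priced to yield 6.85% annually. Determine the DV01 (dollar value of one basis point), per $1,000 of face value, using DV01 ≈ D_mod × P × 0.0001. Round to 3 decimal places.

Periodic yield y = 0.0685.
  t   CF        PV=CF/(1+0.0685)^t    t·PV
  1        47.50        44.4548        44.4548
  2        47.50        41.6049        83.2098
  3     1,047.50       858.6782     2,576.0347
  Σ                    944.7380     2,703.6993
P = 944.7380; D_Mac = 2.86185 yrs; D_mod = 2.67838 yrs.
DV01 ≈ 2.67838 × 944.7380 × 0.0001 = 0.253037.

$0.253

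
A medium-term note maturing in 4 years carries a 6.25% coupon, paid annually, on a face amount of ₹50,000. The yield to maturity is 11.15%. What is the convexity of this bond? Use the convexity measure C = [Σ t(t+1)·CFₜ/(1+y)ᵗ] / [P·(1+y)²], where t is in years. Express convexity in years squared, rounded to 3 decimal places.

14.200

With y = 0.1115:
  t   CF        PV=CF/(1+0.1115)^t    t·PV        t(t+1)·PV
  1     3,125.00     2,811.5160     2,811.5160       5,623.0319
  2     3,125.00     2,529.4791     5,058.9581      15,176.8743
  3     3,125.00     2,275.7346     6,827.2039      27,308.8157
  4    53,125.00    34,806.5577   139,226.2309     696,131.1546
  Σ                 42,423.2874   153,923.9089     744,239.8766
P = 42,423.2874.
Convexity = Σ t(t+1)·PV / [P·(1+y)²] = 744,239.8766 / (42,423.2874 × 1.235432) = 14.20004.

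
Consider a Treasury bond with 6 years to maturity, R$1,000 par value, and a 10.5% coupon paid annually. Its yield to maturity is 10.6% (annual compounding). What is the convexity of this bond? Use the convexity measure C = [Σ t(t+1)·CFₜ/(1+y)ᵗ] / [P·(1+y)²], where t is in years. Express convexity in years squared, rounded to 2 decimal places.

24.88

With y = 0.106:
  t   CF        PV=CF/(1+0.106)^t    t·PV        t(t+1)·PV
  1       105.00        94.9367        94.9367         189.8734
  2       105.00        85.8379       171.6758         515.0274
  3       105.00        77.6111       232.8333         931.3334
  4       105.00        70.1728       280.6912       1,403.4560
  5       105.00        63.4474       317.2369       1,903.4213
  6     1,105.00       603.7144     3,622.2862      25,356.0037
  Σ                    995.7203     4,719.6601      30,299.1151
P = 995.7203.
Convexity = Σ t(t+1)·PV / [P·(1+y)²] = 30,299.1151 / (995.7203 × 1.223236) = 24.87610.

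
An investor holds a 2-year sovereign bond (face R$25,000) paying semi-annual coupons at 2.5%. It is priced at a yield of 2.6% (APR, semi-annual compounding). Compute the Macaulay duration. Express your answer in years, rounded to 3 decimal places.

Periodic yield y = 0.013. Discount each cash flow and weight by its period:
  t   CF        PV=CF/(1+0.013)^t    t·PV
  1       312.50       308.4896       308.4896
  2       312.50       304.5307       609.0615
  3       312.50       300.6226       901.8679
  4    25,312.50    24,037.9407    96,151.7627
  Σ                 24,951.5837    97,971.1818
Price P = Σ PV = 24,951.5837.
Macaulay duration = Σ(t·PV) / P = 97,971.1818 / 24,951.5837 = 3.92645 half-year periods.
In years: 3.92645 / 2 = 1.96323 years.

1.963 years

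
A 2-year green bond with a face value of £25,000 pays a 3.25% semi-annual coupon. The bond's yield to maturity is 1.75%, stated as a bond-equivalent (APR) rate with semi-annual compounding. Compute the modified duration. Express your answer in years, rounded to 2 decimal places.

1.94 years

Periodic yield y = 0.00875. First find Macaulay duration:
  t   CF        PV=CF/(1+0.00875)^t    t·PV
  1       406.25       402.7261       402.7261
  2       406.25       399.2329       798.4657
  3       406.25       395.7699     1,187.3096
  4    25,406.25    24,536.1476    98,144.5906
  Σ                 25,733.8765   100,533.0921
P = 25,733.8765; Macaulay duration = 100,533.0921 / 25,733.8765 = 3.90664 half-year periods = 1.95332 years.
Modified duration = D_Mac / (1 + y) = 1.95332 / 1.00875 = 1.93638 years.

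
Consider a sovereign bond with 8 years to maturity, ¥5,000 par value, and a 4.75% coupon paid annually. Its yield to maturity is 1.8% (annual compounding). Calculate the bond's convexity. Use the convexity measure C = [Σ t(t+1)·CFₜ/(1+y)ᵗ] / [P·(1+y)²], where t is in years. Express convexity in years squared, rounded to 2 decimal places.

57.54

With y = 0.018:
  t   CF        PV=CF/(1+0.018)^t    t·PV        t(t+1)·PV
  1       237.50       233.3006       233.3006         466.6012
  2       237.50       229.1754       458.3509       1,375.0526
  3       237.50       225.1232       675.3696       2,701.4786
  4       237.50       221.1426       884.5706       4,422.8529
  5       237.50       217.2325     1,086.1623       6,516.9739
  6       237.50       213.3914     1,280.3485       8,962.4395
  7       237.50       209.6183     1,467.3280      11,738.6241
  8     5,237.50     4,540.8987    36,327.1895     326,944.7052
  Σ                  6,089.8827    42,412.6200     363,128.7278
P = 6,089.8827.
Convexity = Σ t(t+1)·PV / [P·(1+y)²] = 363,128.7278 / (6,089.8827 × 1.036324) = 57.53818.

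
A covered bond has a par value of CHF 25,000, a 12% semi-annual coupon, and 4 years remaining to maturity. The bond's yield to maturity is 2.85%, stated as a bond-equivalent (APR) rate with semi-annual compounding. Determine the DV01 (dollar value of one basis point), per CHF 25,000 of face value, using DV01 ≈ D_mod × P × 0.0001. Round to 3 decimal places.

Periodic yield y = 0.01425.
  t   CF        PV=CF/(1+0.01425)^t    t·PV
  1     1,500.00     1,478.9253     1,478.9253
  2     1,500.00     1,458.1467     2,916.2934
  3     1,500.00     1,437.6601     4,312.9802
  4     1,500.00     1,417.4612     5,669.8450
  5     1,500.00     1,397.5462     6,987.7311
  6     1,500.00     1,377.9110     8,267.4659
  7     1,500.00     1,358.5516     9,509.8613
  8    26,500.00    23,663.8685   189,310.9478
  Σ                 33,590.0706   228,454.0501
P = 33,590.0706; D_Mac = 6.80124 half-year periods = 3.40062 yrs; D_mod = 3.35284 yrs.
DV01 ≈ 3.35284 × 33,590.0706 × 0.0001 = 11.262216.

CHF 11.262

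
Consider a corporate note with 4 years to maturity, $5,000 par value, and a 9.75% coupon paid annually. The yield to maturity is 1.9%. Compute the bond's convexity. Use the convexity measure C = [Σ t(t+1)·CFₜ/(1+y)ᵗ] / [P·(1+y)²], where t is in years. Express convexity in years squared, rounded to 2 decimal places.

16.46

With y = 0.019:
  t   CF        PV=CF/(1+0.019)^t    t·PV        t(t+1)·PV
  1       487.50       478.4102       478.4102         956.8204
  2       487.50       469.4899       938.9798       2,816.9394
  3       487.50       460.7359     1,382.2077       5,528.8310
  4     5,487.50     5,089.5314    20,358.1256     101,790.6278
  Σ                  6,498.1674    23,157.7233     111,093.2186
P = 6,498.1674.
Convexity = Σ t(t+1)·PV / [P·(1+y)²] = 111,093.2186 / (6,498.1674 × 1.038361) = 16.46449.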